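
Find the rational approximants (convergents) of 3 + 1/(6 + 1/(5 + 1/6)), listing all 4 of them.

3/1, 19/6, 98/31, 607/192

Using the convergent recurrence p_i = a_i*p_{i-1} + p_{i-2}, q_i = a_i*q_{i-1} + q_{i-2} with p_{-2}=0, p_{-1}=1, q_{-2}=1, q_{-1}=0:
  i=0: a_0=3, p_0 = 3*1 + 0 = 3, q_0 = 3*0 + 1 = 1.
  i=1: a_1=6, p_1 = 6*3 + 1 = 19, q_1 = 6*1 + 0 = 6.
  i=2: a_2=5, p_2 = 5*19 + 3 = 98, q_2 = 5*6 + 1 = 31.
  i=3: a_3=6, p_3 = 6*98 + 19 = 607, q_3 = 6*31 + 6 = 192.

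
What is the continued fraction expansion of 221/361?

Run the Euclidean algorithm on 221 and 361; the successive quotients are the partial quotients a_0, a_1, ... (each step inverts the fractional part left over by the previous one):
  221 = 0*361 + 221, so a_0 = 0.
  361 = 1*221 + 140, so a_1 = 1.
  221 = 1*140 + 81, so a_2 = 1.
  140 = 1*81 + 59, so a_3 = 1.
  81 = 1*59 + 22, so a_4 = 1.
  59 = 2*22 + 15, so a_5 = 2.
  22 = 1*15 + 7, so a_6 = 1.
  15 = 2*7 + 1, so a_7 = 2.
  7 = 7*1 + 0, so a_8 = 7.
The remainder reaches 0 after 9 divisions, so the expansion has 9 partial quotients, read off in order.

[0; 1, 1, 1, 1, 2, 1, 2, 7]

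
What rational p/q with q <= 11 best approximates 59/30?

Expand x = 59/30 as a continued fraction with the Euclidean algorithm:
  59 = 1*30 + 29, so a_0 = 1.
  30 = 1*29 + 1, so a_1 = 1.
  29 = 29*1 + 0, so a_2 = 29.
so x = [1; 1, 29].
Convergents (p_i = a_i*p_{i-1} + p_{i-2}, q_i = a_i*q_{i-1} + q_{i-2} with p_{-2}=0, p_{-1}=1, q_{-2}=1, q_{-1}=0), until the denominator exceeds 11:
  i=0: a_0=1, p_0 = 1*1 + 0 = 1, q_0 = 1*0 + 1 = 1.
  i=1: a_1=1, p_1 = 1*1 + 1 = 2, q_1 = 1*1 + 0 = 1.
  i=2: a_2=29, p_2 = 29*2 + 1 = 59, q_2 = 29*1 + 1 = 30.
q_2 = 30 > 11, so the last convergent with denominator <= 11 is p_1/q_1 = 2/1.
The closest fraction with denominator <= 11 is either p_1/q_1 or the intermediate fraction (k*p_1 + p_0)/(k*q_1 + q_0) with the largest k >= 1 whose denominator stays <= 11; these approach x as k grows, and every other convergent or intermediate fraction in range is farther away.
Largest k: floor((11 - q_0)/q_1) = floor((11 - 1)/1) = 10.
That gives (10*2 + 1)/(10*1 + 1) = 21/11.
Compare the errors: |x - 2/1| = |59*1 - 2*30|/(30*1) = 1/30, and |x - 21/11| = |59*11 - 21*30|/(30*11) = 19/330.
Cross-multiplying, 1*330 = 330 < 570 = 19*30, so 1/30 is smaller: the convergent 2/1 is closer to x than 21/11.

2/1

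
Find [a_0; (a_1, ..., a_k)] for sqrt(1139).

[33; (1, 2, 1, 66)]

Write x_i = (sqrt(1139) + m_i)/d_i with (m_0, d_0) = (0, 1). a_0 = floor(sqrt(1139)) = 33, since 33^2 = 1089 <= 1139 < 1156 = 34^2.
Iterate m_{i+1} = d_i*a_i - m_i, d_{i+1} = (1139 - m_{i+1}^2)/d_i, a_{i+1} = floor((a_0 + m_{i+1})/d_{i+1}):
  m_1 = 1*33 - 0 = 33, d_1 = (1139 - 33^2)/1 = 50/1 = 50, a_1 = floor((33 + 33)/50) = 1.
  m_2 = 50*1 - 33 = 17, d_2 = (1139 - 17^2)/50 = 850/50 = 17, a_2 = floor((33 + 17)/17) = 2.
  m_3 = 17*2 - 17 = 17, d_3 = (1139 - 17^2)/17 = 850/17 = 50, a_3 = floor((33 + 17)/50) = 1.
  m_4 = 50*1 - 17 = 33, d_4 = (1139 - 33^2)/50 = 50/50 = 1, a_4 = floor((33 + 33)/1) = 66.
  m_5 = 1*66 - 33 = 33, d_5 = (1139 - 33^2)/1 = 50/1 = 50: (m_5, d_5) = (m_1, d_1) = (33, 50), so from here the quotients repeat a_1, ..., a_4; the period length is 4.
Hence the expansion of sqrt(1139) is a_0 = 33 followed by the repeating block 1, 2, 1, 66 (period 4).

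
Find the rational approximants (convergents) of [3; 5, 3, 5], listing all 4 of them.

Using the convergent recurrence p_i = a_i*p_{i-1} + p_{i-2}, q_i = a_i*q_{i-1} + q_{i-2} with p_{-2}=0, p_{-1}=1, q_{-2}=1, q_{-1}=0:
  i=0: a_0=3, p_0 = 3*1 + 0 = 3, q_0 = 3*0 + 1 = 1.
  i=1: a_1=5, p_1 = 5*3 + 1 = 16, q_1 = 5*1 + 0 = 5.
  i=2: a_2=3, p_2 = 3*16 + 3 = 51, q_2 = 3*5 + 1 = 16.
  i=3: a_3=5, p_3 = 5*51 + 16 = 271, q_3 = 5*16 + 5 = 85.

3/1, 16/5, 51/16, 271/85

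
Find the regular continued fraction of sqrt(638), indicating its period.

[25; (3, 1, 6, 2, 6, 1, 3, 50)]

Write x_i = (sqrt(638) + m_i)/d_i with (m_0, d_0) = (0, 1). a_0 = floor(sqrt(638)) = 25, since 25^2 = 625 <= 638 < 676 = 26^2.
Iterate m_{i+1} = d_i*a_i - m_i, d_{i+1} = (638 - m_{i+1}^2)/d_i, a_{i+1} = floor((a_0 + m_{i+1})/d_{i+1}):
  m_1 = 1*25 - 0 = 25, d_1 = (638 - 25^2)/1 = 13/1 = 13, a_1 = floor((25 + 25)/13) = 3.
  m_2 = 13*3 - 25 = 14, d_2 = (638 - 14^2)/13 = 442/13 = 34, a_2 = floor((25 + 14)/34) = 1.
  m_3 = 34*1 - 14 = 20, d_3 = (638 - 20^2)/34 = 238/34 = 7, a_3 = floor((25 + 20)/7) = 6.
  m_4 = 7*6 - 20 = 22, d_4 = (638 - 22^2)/7 = 154/7 = 22, a_4 = floor((25 + 22)/22) = 2.
  m_5 = 22*2 - 22 = 22, d_5 = (638 - 22^2)/22 = 154/22 = 7, a_5 = floor((25 + 22)/7) = 6.
  m_6 = 7*6 - 22 = 20, d_6 = (638 - 20^2)/7 = 238/7 = 34, a_6 = floor((25 + 20)/34) = 1.
  m_7 = 34*1 - 20 = 14, d_7 = (638 - 14^2)/34 = 442/34 = 13, a_7 = floor((25 + 14)/13) = 3.
  m_8 = 13*3 - 14 = 25, d_8 = (638 - 25^2)/13 = 13/13 = 1, a_8 = floor((25 + 25)/1) = 50.
  m_9 = 1*50 - 25 = 25, d_9 = (638 - 25^2)/1 = 13/1 = 13: (m_9, d_9) = (m_1, d_1) = (25, 13), so from here the quotients repeat a_1, ..., a_8; the period length is 8.
Hence the expansion of sqrt(638) is a_0 = 25 followed by the repeating block 3, 1, 6, 2, 6, 1, 3, 50 (period 8).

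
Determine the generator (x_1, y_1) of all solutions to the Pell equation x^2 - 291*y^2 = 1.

(x, y) = (290, 17)

First expand sqrt(291) as a continued fraction. With x_i = (sqrt(291) + m_i)/d_i and (m_0, d_0) = (0, 1): a_0 = floor(sqrt(291)) = 17, since 17^2 = 289 <= 291 < 324 = 18^2.
Iterate m_{i+1} = d_i*a_i - m_i, d_{i+1} = (291 - m_{i+1}^2)/d_i, a_{i+1} = floor((a_0 + m_{i+1})/d_{i+1}):
  m_1 = 1*17 - 0 = 17, d_1 = (291 - 17^2)/1 = 2/1 = 2, a_1 = floor((17 + 17)/2) = 17.
  m_2 = 2*17 - 17 = 17, d_2 = (291 - 17^2)/2 = 2/2 = 1, a_2 = floor((17 + 17)/1) = 34.
  m_3 = 1*34 - 17 = 17, d_3 = (291 - 17^2)/1 = 2/1 = 2: (m_3, d_3) = (m_1, d_1) = (17, 2), so from here the quotients repeat a_1, a_2; the period length is 2.
So sqrt(291) = [17; (17, 34)] with period length k = 2.
k is even, so the fundamental solution of x^2 - 291y^2 = 1 is (p_{k-1}, q_{k-1}) = (p_1, q_1); compute convergents through index 1.
Convergents (p_i = a_i*p_{i-1} + p_{i-2}, q_i = a_i*q_{i-1} + q_{i-2} with p_{-2}=0, p_{-1}=1, q_{-2}=1, q_{-1}=0):
  i=0: a_0=17, p_0 = 17*1 + 0 = 17, q_0 = 17*0 + 1 = 1.
  i=1: a_1=17, p_1 = 17*17 + 1 = 290, q_1 = 17*1 + 0 = 17.
Check: 290^2 - 291*17^2 = 84100 - 84099 = 1, so (x, y) = (290, 17) solves the equation, and by the theorem it is the least positive solution.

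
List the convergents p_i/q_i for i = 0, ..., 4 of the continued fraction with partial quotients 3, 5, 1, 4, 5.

Using the convergent recurrence p_i = a_i*p_{i-1} + p_{i-2}, q_i = a_i*q_{i-1} + q_{i-2} with p_{-2}=0, p_{-1}=1, q_{-2}=1, q_{-1}=0:
  i=0: a_0=3, p_0 = 3*1 + 0 = 3, q_0 = 3*0 + 1 = 1.
  i=1: a_1=5, p_1 = 5*3 + 1 = 16, q_1 = 5*1 + 0 = 5.
  i=2: a_2=1, p_2 = 1*16 + 3 = 19, q_2 = 1*5 + 1 = 6.
  i=3: a_3=4, p_3 = 4*19 + 16 = 92, q_3 = 4*6 + 5 = 29.
  i=4: a_4=5, p_4 = 5*92 + 19 = 479, q_4 = 5*29 + 6 = 151.

3/1, 16/5, 19/6, 92/29, 479/151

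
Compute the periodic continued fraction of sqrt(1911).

Write x_i = (sqrt(1911) + m_i)/d_i with (m_0, d_0) = (0, 1). a_0 = floor(sqrt(1911)) = 43, since 43^2 = 1849 <= 1911 < 1936 = 44^2.
Iterate m_{i+1} = d_i*a_i - m_i, d_{i+1} = (1911 - m_{i+1}^2)/d_i, a_{i+1} = floor((a_0 + m_{i+1})/d_{i+1}):
  m_1 = 1*43 - 0 = 43, d_1 = (1911 - 43^2)/1 = 62/1 = 62, a_1 = floor((43 + 43)/62) = 1.
  m_2 = 62*1 - 43 = 19, d_2 = (1911 - 19^2)/62 = 1550/62 = 25, a_2 = floor((43 + 19)/25) = 2.
  m_3 = 25*2 - 19 = 31, d_3 = (1911 - 31^2)/25 = 950/25 = 38, a_3 = floor((43 + 31)/38) = 1.
  m_4 = 38*1 - 31 = 7, d_4 = (1911 - 7^2)/38 = 1862/38 = 49, a_4 = floor((43 + 7)/49) = 1.
  m_5 = 49*1 - 7 = 42, d_5 = (1911 - 42^2)/49 = 147/49 = 3, a_5 = floor((43 + 42)/3) = 28.
  m_6 = 3*28 - 42 = 42, d_6 = (1911 - 42^2)/3 = 147/3 = 49, a_6 = floor((43 + 42)/49) = 1.
  m_7 = 49*1 - 42 = 7, d_7 = (1911 - 7^2)/49 = 1862/49 = 38, a_7 = floor((43 + 7)/38) = 1.
  m_8 = 38*1 - 7 = 31, d_8 = (1911 - 31^2)/38 = 950/38 = 25, a_8 = floor((43 + 31)/25) = 2.
  m_9 = 25*2 - 31 = 19, d_9 = (1911 - 19^2)/25 = 1550/25 = 62, a_9 = floor((43 + 19)/62) = 1.
  m_10 = 62*1 - 19 = 43, d_10 = (1911 - 43^2)/62 = 62/62 = 1, a_10 = floor((43 + 43)/1) = 86.
  m_11 = 1*86 - 43 = 43, d_11 = (1911 - 43^2)/1 = 62/1 = 62: (m_11, d_11) = (m_1, d_1) = (43, 62), so from here the quotients repeat a_1, ..., a_10; the period length is 10.
Hence the expansion of sqrt(1911) is a_0 = 43 followed by the repeating block 1, 2, 1, 1, 28, 1, 1, 2, 1, 86 (period 10).

[43; (1, 2, 1, 1, 28, 1, 1, 2, 1, 86)]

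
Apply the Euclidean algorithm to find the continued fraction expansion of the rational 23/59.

[0; 2, 1, 1, 3, 3]

Run the Euclidean algorithm on 23 and 59; the successive quotients are the partial quotients a_0, a_1, ... (each step inverts the fractional part left over by the previous one):
  23 = 0*59 + 23, so a_0 = 0.
  59 = 2*23 + 13, so a_1 = 2.
  23 = 1*13 + 10, so a_2 = 1.
  13 = 1*10 + 3, so a_3 = 1.
  10 = 3*3 + 1, so a_4 = 3.
  3 = 3*1 + 0, so a_5 = 3.
The remainder reaches 0 after 6 divisions, so the expansion has 6 partial quotients, read off in order.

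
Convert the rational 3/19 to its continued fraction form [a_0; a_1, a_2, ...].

Run the Euclidean algorithm on 3 and 19; the successive quotients are the partial quotients a_0, a_1, ... (each step inverts the fractional part left over by the previous one):
  3 = 0*19 + 3, so a_0 = 0.
  19 = 6*3 + 1, so a_1 = 6.
  3 = 3*1 + 0, so a_2 = 3.
The remainder reaches 0 after 3 divisions, so the expansion has 3 partial quotients, read off in order.

[0; 6, 3]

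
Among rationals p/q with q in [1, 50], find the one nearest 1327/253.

257/49

Expand x = 1327/253 as a continued fraction with the Euclidean algorithm:
  1327 = 5*253 + 62, so a_0 = 5.
  253 = 4*62 + 5, so a_1 = 4.
  62 = 12*5 + 2, so a_2 = 12.
  5 = 2*2 + 1, so a_3 = 2.
  2 = 2*1 + 0, so a_4 = 2.
so x = [5; 4, 12, 2, 2].
Convergents (p_i = a_i*p_{i-1} + p_{i-2}, q_i = a_i*q_{i-1} + q_{i-2} with p_{-2}=0, p_{-1}=1, q_{-2}=1, q_{-1}=0), until the denominator exceeds 50:
  i=0: a_0=5, p_0 = 5*1 + 0 = 5, q_0 = 5*0 + 1 = 1.
  i=1: a_1=4, p_1 = 4*5 + 1 = 21, q_1 = 4*1 + 0 = 4.
  i=2: a_2=12, p_2 = 12*21 + 5 = 257, q_2 = 12*4 + 1 = 49.
  i=3: a_3=2, p_3 = 2*257 + 21 = 535, q_3 = 2*49 + 4 = 102.
q_3 = 102 > 50, so the last convergent with denominator <= 50 is p_2/q_2 = 257/49.
The closest fraction with denominator <= 50 is either p_2/q_2 or the intermediate fraction (k*p_2 + p_1)/(k*q_2 + q_1) with the largest k >= 1 whose denominator stays <= 50; these approach x as k grows, and every other convergent or intermediate fraction in range is farther away.
Largest k: floor((50 - q_1)/q_2) = floor((50 - 4)/49) = 0.
Since k = 0, no intermediate fraction beyond p_2/q_2 has denominator <= 50, so the convergent 257/49 is the closest (its error is |1327*49 - 257*253|/(253*49) = 2/12397).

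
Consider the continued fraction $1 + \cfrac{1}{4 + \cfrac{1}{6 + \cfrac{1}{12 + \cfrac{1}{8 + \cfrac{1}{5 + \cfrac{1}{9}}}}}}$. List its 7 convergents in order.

1/1, 5/4, 31/25, 377/304, 3047/2457, 15612/12589, 143555/115758

Using the convergent recurrence p_i = a_i*p_{i-1} + p_{i-2}, q_i = a_i*q_{i-1} + q_{i-2} with p_{-2}=0, p_{-1}=1, q_{-2}=1, q_{-1}=0:
  i=0: a_0=1, p_0 = 1*1 + 0 = 1, q_0 = 1*0 + 1 = 1.
  i=1: a_1=4, p_1 = 4*1 + 1 = 5, q_1 = 4*1 + 0 = 4.
  i=2: a_2=6, p_2 = 6*5 + 1 = 31, q_2 = 6*4 + 1 = 25.
  i=3: a_3=12, p_3 = 12*31 + 5 = 377, q_3 = 12*25 + 4 = 304.
  i=4: a_4=8, p_4 = 8*377 + 31 = 3047, q_4 = 8*304 + 25 = 2457.
  i=5: a_5=5, p_5 = 5*3047 + 377 = 15612, q_5 = 5*2457 + 304 = 12589.
  i=6: a_6=9, p_6 = 9*15612 + 3047 = 143555, q_6 = 9*12589 + 2457 = 115758.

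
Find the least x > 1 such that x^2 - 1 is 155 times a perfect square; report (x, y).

(x, y) = (249, 20)

First expand sqrt(155) as a continued fraction. With x_i = (sqrt(155) + m_i)/d_i and (m_0, d_0) = (0, 1): a_0 = floor(sqrt(155)) = 12, since 12^2 = 144 <= 155 < 169 = 13^2.
Iterate m_{i+1} = d_i*a_i - m_i, d_{i+1} = (155 - m_{i+1}^2)/d_i, a_{i+1} = floor((a_0 + m_{i+1})/d_{i+1}):
  m_1 = 1*12 - 0 = 12, d_1 = (155 - 12^2)/1 = 11/1 = 11, a_1 = floor((12 + 12)/11) = 2.
  m_2 = 11*2 - 12 = 10, d_2 = (155 - 10^2)/11 = 55/11 = 5, a_2 = floor((12 + 10)/5) = 4.
  m_3 = 5*4 - 10 = 10, d_3 = (155 - 10^2)/5 = 55/5 = 11, a_3 = floor((12 + 10)/11) = 2.
  m_4 = 11*2 - 10 = 12, d_4 = (155 - 12^2)/11 = 11/11 = 1, a_4 = floor((12 + 12)/1) = 24.
  m_5 = 1*24 - 12 = 12, d_5 = (155 - 12^2)/1 = 11/1 = 11: (m_5, d_5) = (m_1, d_1) = (12, 11), so from here the quotients repeat a_1, ..., a_4; the period length is 4.
So sqrt(155) = [12; (2, 4, 2, 24)] with period length k = 4.
k is even, so the fundamental solution of x^2 - 155y^2 = 1 is (p_{k-1}, q_{k-1}) = (p_3, q_3); compute convergents through index 3.
Convergents (p_i = a_i*p_{i-1} + p_{i-2}, q_i = a_i*q_{i-1} + q_{i-2} with p_{-2}=0, p_{-1}=1, q_{-2}=1, q_{-1}=0):
  i=0: a_0=12, p_0 = 12*1 + 0 = 12, q_0 = 12*0 + 1 = 1.
  i=1: a_1=2, p_1 = 2*12 + 1 = 25, q_1 = 2*1 + 0 = 2.
  i=2: a_2=4, p_2 = 4*25 + 12 = 112, q_2 = 4*2 + 1 = 9.
  i=3: a_3=2, p_3 = 2*112 + 25 = 249, q_3 = 2*9 + 2 = 20.
Check: 249^2 - 155*20^2 = 62001 - 62000 = 1, so (x, y) = (249, 20) solves the equation, and by the theorem it is the least positive solution.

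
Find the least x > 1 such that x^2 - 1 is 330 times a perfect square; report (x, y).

First expand sqrt(330) as a continued fraction. With x_i = (sqrt(330) + m_i)/d_i and (m_0, d_0) = (0, 1): a_0 = floor(sqrt(330)) = 18, since 18^2 = 324 <= 330 < 361 = 19^2.
Iterate m_{i+1} = d_i*a_i - m_i, d_{i+1} = (330 - m_{i+1}^2)/d_i, a_{i+1} = floor((a_0 + m_{i+1})/d_{i+1}):
  m_1 = 1*18 - 0 = 18, d_1 = (330 - 18^2)/1 = 6/1 = 6, a_1 = floor((18 + 18)/6) = 6.
  m_2 = 6*6 - 18 = 18, d_2 = (330 - 18^2)/6 = 6/6 = 1, a_2 = floor((18 + 18)/1) = 36.
  m_3 = 1*36 - 18 = 18, d_3 = (330 - 18^2)/1 = 6/1 = 6: (m_3, d_3) = (m_1, d_1) = (18, 6), so from here the quotients repeat a_1, a_2; the period length is 2.
So sqrt(330) = [18; (6, 36)] with period length k = 2.
k is even, so the fundamental solution of x^2 - 330y^2 = 1 is (p_{k-1}, q_{k-1}) = (p_1, q_1); compute convergents through index 1.
Convergents (p_i = a_i*p_{i-1} + p_{i-2}, q_i = a_i*q_{i-1} + q_{i-2} with p_{-2}=0, p_{-1}=1, q_{-2}=1, q_{-1}=0):
  i=0: a_0=18, p_0 = 18*1 + 0 = 18, q_0 = 18*0 + 1 = 1.
  i=1: a_1=6, p_1 = 6*18 + 1 = 109, q_1 = 6*1 + 0 = 6.
Check: 109^2 - 330*6^2 = 11881 - 11880 = 1, so (x, y) = (109, 6) solves the equation, and by the theorem it is the least positive solution.

(x, y) = (109, 6)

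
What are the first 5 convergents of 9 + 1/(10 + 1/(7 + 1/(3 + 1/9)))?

9/1, 91/10, 646/71, 2029/223, 18907/2078

Using the convergent recurrence p_i = a_i*p_{i-1} + p_{i-2}, q_i = a_i*q_{i-1} + q_{i-2} with p_{-2}=0, p_{-1}=1, q_{-2}=1, q_{-1}=0:
  i=0: a_0=9, p_0 = 9*1 + 0 = 9, q_0 = 9*0 + 1 = 1.
  i=1: a_1=10, p_1 = 10*9 + 1 = 91, q_1 = 10*1 + 0 = 10.
  i=2: a_2=7, p_2 = 7*91 + 9 = 646, q_2 = 7*10 + 1 = 71.
  i=3: a_3=3, p_3 = 3*646 + 91 = 2029, q_3 = 3*71 + 10 = 223.
  i=4: a_4=9, p_4 = 9*2029 + 646 = 18907, q_4 = 9*223 + 71 = 2078.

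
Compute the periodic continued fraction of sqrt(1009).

[31; (1, 3, 3, 1, 62)]

Write x_i = (sqrt(1009) + m_i)/d_i with (m_0, d_0) = (0, 1). a_0 = floor(sqrt(1009)) = 31, since 31^2 = 961 <= 1009 < 1024 = 32^2.
Iterate m_{i+1} = d_i*a_i - m_i, d_{i+1} = (1009 - m_{i+1}^2)/d_i, a_{i+1} = floor((a_0 + m_{i+1})/d_{i+1}):
  m_1 = 1*31 - 0 = 31, d_1 = (1009 - 31^2)/1 = 48/1 = 48, a_1 = floor((31 + 31)/48) = 1.
  m_2 = 48*1 - 31 = 17, d_2 = (1009 - 17^2)/48 = 720/48 = 15, a_2 = floor((31 + 17)/15) = 3.
  m_3 = 15*3 - 17 = 28, d_3 = (1009 - 28^2)/15 = 225/15 = 15, a_3 = floor((31 + 28)/15) = 3.
  m_4 = 15*3 - 28 = 17, d_4 = (1009 - 17^2)/15 = 720/15 = 48, a_4 = floor((31 + 17)/48) = 1.
  m_5 = 48*1 - 17 = 31, d_5 = (1009 - 31^2)/48 = 48/48 = 1, a_5 = floor((31 + 31)/1) = 62.
  m_6 = 1*62 - 31 = 31, d_6 = (1009 - 31^2)/1 = 48/1 = 48: (m_6, d_6) = (m_1, d_1) = (31, 48), so from here the quotients repeat a_1, ..., a_5; the period length is 5.
Hence the expansion of sqrt(1009) is a_0 = 31 followed by the repeating block 1, 3, 3, 1, 62 (period 5).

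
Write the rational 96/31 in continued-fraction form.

[3; 10, 3]

Run the Euclidean algorithm on 96 and 31; the successive quotients are the partial quotients a_0, a_1, ... (each step inverts the fractional part left over by the previous one):
  96 = 3*31 + 3, so a_0 = 3.
  31 = 10*3 + 1, so a_1 = 10.
  3 = 3*1 + 0, so a_2 = 3.
The remainder reaches 0 after 3 divisions, so the expansion has 3 partial quotients, read off in order.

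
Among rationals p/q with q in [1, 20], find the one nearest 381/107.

Expand x = 381/107 as a continued fraction with the Euclidean algorithm:
  381 = 3*107 + 60, so a_0 = 3.
  107 = 1*60 + 47, so a_1 = 1.
  60 = 1*47 + 13, so a_2 = 1.
  47 = 3*13 + 8, so a_3 = 3.
  13 = 1*8 + 5, so a_4 = 1.
  8 = 1*5 + 3, so a_5 = 1.
  5 = 1*3 + 2, so a_6 = 1.
  3 = 1*2 + 1, so a_7 = 1.
  2 = 2*1 + 0, so a_8 = 2.
so x = [3; 1, 1, 3, 1, 1, 1, 1, 2].
Convergents (p_i = a_i*p_{i-1} + p_{i-2}, q_i = a_i*q_{i-1} + q_{i-2} with p_{-2}=0, p_{-1}=1, q_{-2}=1, q_{-1}=0), until the denominator exceeds 20:
  i=0: a_0=3, p_0 = 3*1 + 0 = 3, q_0 = 3*0 + 1 = 1.
  i=1: a_1=1, p_1 = 1*3 + 1 = 4, q_1 = 1*1 + 0 = 1.
  i=2: a_2=1, p_2 = 1*4 + 3 = 7, q_2 = 1*1 + 1 = 2.
  i=3: a_3=3, p_3 = 3*7 + 4 = 25, q_3 = 3*2 + 1 = 7.
  i=4: a_4=1, p_4 = 1*25 + 7 = 32, q_4 = 1*7 + 2 = 9.
  i=5: a_5=1, p_5 = 1*32 + 25 = 57, q_5 = 1*9 + 7 = 16.
  i=6: a_6=1, p_6 = 1*57 + 32 = 89, q_6 = 1*16 + 9 = 25.
q_6 = 25 > 20, so the last convergent with denominator <= 20 is p_5/q_5 = 57/16.
The closest fraction with denominator <= 20 is either p_5/q_5 or the intermediate fraction (k*p_5 + p_4)/(k*q_5 + q_4) with the largest k >= 1 whose denominator stays <= 20; these approach x as k grows, and every other convergent or intermediate fraction in range is farther away.
Largest k: floor((20 - q_4)/q_5) = floor((20 - 9)/16) = 0.
Since k = 0, no intermediate fraction beyond p_5/q_5 has denominator <= 20, so the convergent 57/16 is the closest (its error is |381*16 - 57*107|/(107*16) = 3/1712).

57/16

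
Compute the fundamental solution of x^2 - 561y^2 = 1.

(x, y) = (522785, 22072)

First expand sqrt(561) as a continued fraction. With x_i = (sqrt(561) + m_i)/d_i and (m_0, d_0) = (0, 1): a_0 = floor(sqrt(561)) = 23, since 23^2 = 529 <= 561 < 576 = 24^2.
Iterate m_{i+1} = d_i*a_i - m_i, d_{i+1} = (561 - m_{i+1}^2)/d_i, a_{i+1} = floor((a_0 + m_{i+1})/d_{i+1}):
  m_1 = 1*23 - 0 = 23, d_1 = (561 - 23^2)/1 = 32/1 = 32, a_1 = floor((23 + 23)/32) = 1.
  m_2 = 32*1 - 23 = 9, d_2 = (561 - 9^2)/32 = 480/32 = 15, a_2 = floor((23 + 9)/15) = 2.
  m_3 = 15*2 - 9 = 21, d_3 = (561 - 21^2)/15 = 120/15 = 8, a_3 = floor((23 + 21)/8) = 5.
  m_4 = 8*5 - 21 = 19, d_4 = (561 - 19^2)/8 = 200/8 = 25, a_4 = floor((23 + 19)/25) = 1.
  m_5 = 25*1 - 19 = 6, d_5 = (561 - 6^2)/25 = 525/25 = 21, a_5 = floor((23 + 6)/21) = 1.
  m_6 = 21*1 - 6 = 15, d_6 = (561 - 15^2)/21 = 336/21 = 16, a_6 = floor((23 + 15)/16) = 2.
  m_7 = 16*2 - 15 = 17, d_7 = (561 - 17^2)/16 = 272/16 = 17, a_7 = floor((23 + 17)/17) = 2.
  m_8 = 17*2 - 17 = 17, d_8 = (561 - 17^2)/17 = 272/17 = 16, a_8 = floor((23 + 17)/16) = 2.
  m_9 = 16*2 - 17 = 15, d_9 = (561 - 15^2)/16 = 336/16 = 21, a_9 = floor((23 + 15)/21) = 1.
  m_10 = 21*1 - 15 = 6, d_10 = (561 - 6^2)/21 = 525/21 = 25, a_10 = floor((23 + 6)/25) = 1.
  m_11 = 25*1 - 6 = 19, d_11 = (561 - 19^2)/25 = 200/25 = 8, a_11 = floor((23 + 19)/8) = 5.
  m_12 = 8*5 - 19 = 21, d_12 = (561 - 21^2)/8 = 120/8 = 15, a_12 = floor((23 + 21)/15) = 2.
  m_13 = 15*2 - 21 = 9, d_13 = (561 - 9^2)/15 = 480/15 = 32, a_13 = floor((23 + 9)/32) = 1.
  m_14 = 32*1 - 9 = 23, d_14 = (561 - 23^2)/32 = 32/32 = 1, a_14 = floor((23 + 23)/1) = 46.
  m_15 = 1*46 - 23 = 23, d_15 = (561 - 23^2)/1 = 32/1 = 32: (m_15, d_15) = (m_1, d_1) = (23, 32), so from here the quotients repeat a_1, ..., a_14; the period length is 14.
So sqrt(561) = [23; (1, 2, 5, 1, 1, 2, 2, 2, 1, 1, 5, 2, 1, 46)] with period length k = 14.
k is even, so the fundamental solution of x^2 - 561y^2 = 1 is (p_{k-1}, q_{k-1}) = (p_13, q_13); compute convergents through index 13.
Convergents (p_i = a_i*p_{i-1} + p_{i-2}, q_i = a_i*q_{i-1} + q_{i-2} with p_{-2}=0, p_{-1}=1, q_{-2}=1, q_{-1}=0):
  i=0: a_0=23, p_0 = 23*1 + 0 = 23, q_0 = 23*0 + 1 = 1.
  i=1: a_1=1, p_1 = 1*23 + 1 = 24, q_1 = 1*1 + 0 = 1.
  i=2: a_2=2, p_2 = 2*24 + 23 = 71, q_2 = 2*1 + 1 = 3.
  i=3: a_3=5, p_3 = 5*71 + 24 = 379, q_3 = 5*3 + 1 = 16.
  i=4: a_4=1, p_4 = 1*379 + 71 = 450, q_4 = 1*16 + 3 = 19.
  i=5: a_5=1, p_5 = 1*450 + 379 = 829, q_5 = 1*19 + 16 = 35.
  i=6: a_6=2, p_6 = 2*829 + 450 = 2108, q_6 = 2*35 + 19 = 89.
  i=7: a_7=2, p_7 = 2*2108 + 829 = 5045, q_7 = 2*89 + 35 = 213.
  i=8: a_8=2, p_8 = 2*5045 + 2108 = 12198, q_8 = 2*213 + 89 = 515.
  i=9: a_9=1, p_9 = 1*12198 + 5045 = 17243, q_9 = 1*515 + 213 = 728.
  i=10: a_10=1, p_10 = 1*17243 + 12198 = 29441, q_10 = 1*728 + 515 = 1243.
  i=11: a_11=5, p_11 = 5*29441 + 17243 = 164448, q_11 = 5*1243 + 728 = 6943.
  i=12: a_12=2, p_12 = 2*164448 + 29441 = 358337, q_12 = 2*6943 + 1243 = 15129.
  i=13: a_13=1, p_13 = 1*358337 + 164448 = 522785, q_13 = 1*15129 + 6943 = 22072.
Check: 522785^2 - 561*22072^2 = 273304156225 - 273304156224 = 1, so (x, y) = (522785, 22072) solves the equation, and by the theorem it is the least positive solution.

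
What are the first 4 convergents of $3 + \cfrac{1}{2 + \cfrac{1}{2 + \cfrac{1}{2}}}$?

Using the convergent recurrence p_i = a_i*p_{i-1} + p_{i-2}, q_i = a_i*q_{i-1} + q_{i-2} with p_{-2}=0, p_{-1}=1, q_{-2}=1, q_{-1}=0:
  i=0: a_0=3, p_0 = 3*1 + 0 = 3, q_0 = 3*0 + 1 = 1.
  i=1: a_1=2, p_1 = 2*3 + 1 = 7, q_1 = 2*1 + 0 = 2.
  i=2: a_2=2, p_2 = 2*7 + 3 = 17, q_2 = 2*2 + 1 = 5.
  i=3: a_3=2, p_3 = 2*17 + 7 = 41, q_3 = 2*5 + 2 = 12.

3/1, 7/2, 17/5, 41/12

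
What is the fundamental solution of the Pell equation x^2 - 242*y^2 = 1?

First expand sqrt(242) as a continued fraction. With x_i = (sqrt(242) + m_i)/d_i and (m_0, d_0) = (0, 1): a_0 = floor(sqrt(242)) = 15, since 15^2 = 225 <= 242 < 256 = 16^2.
Iterate m_{i+1} = d_i*a_i - m_i, d_{i+1} = (242 - m_{i+1}^2)/d_i, a_{i+1} = floor((a_0 + m_{i+1})/d_{i+1}):
  m_1 = 1*15 - 0 = 15, d_1 = (242 - 15^2)/1 = 17/1 = 17, a_1 = floor((15 + 15)/17) = 1.
  m_2 = 17*1 - 15 = 2, d_2 = (242 - 2^2)/17 = 238/17 = 14, a_2 = floor((15 + 2)/14) = 1.
  m_3 = 14*1 - 2 = 12, d_3 = (242 - 12^2)/14 = 98/14 = 7, a_3 = floor((15 + 12)/7) = 3.
  m_4 = 7*3 - 12 = 9, d_4 = (242 - 9^2)/7 = 161/7 = 23, a_4 = floor((15 + 9)/23) = 1.
  m_5 = 23*1 - 9 = 14, d_5 = (242 - 14^2)/23 = 46/23 = 2, a_5 = floor((15 + 14)/2) = 14.
  m_6 = 2*14 - 14 = 14, d_6 = (242 - 14^2)/2 = 46/2 = 23, a_6 = floor((15 + 14)/23) = 1.
  m_7 = 23*1 - 14 = 9, d_7 = (242 - 9^2)/23 = 161/23 = 7, a_7 = floor((15 + 9)/7) = 3.
  m_8 = 7*3 - 9 = 12, d_8 = (242 - 12^2)/7 = 98/7 = 14, a_8 = floor((15 + 12)/14) = 1.
  m_9 = 14*1 - 12 = 2, d_9 = (242 - 2^2)/14 = 238/14 = 17, a_9 = floor((15 + 2)/17) = 1.
  m_10 = 17*1 - 2 = 15, d_10 = (242 - 15^2)/17 = 17/17 = 1, a_10 = floor((15 + 15)/1) = 30.
  m_11 = 1*30 - 15 = 15, d_11 = (242 - 15^2)/1 = 17/1 = 17: (m_11, d_11) = (m_1, d_1) = (15, 17), so from here the quotients repeat a_1, ..., a_10; the period length is 10.
So sqrt(242) = [15; (1, 1, 3, 1, 14, 1, 3, 1, 1, 30)] with period length k = 10.
k is even, so the fundamental solution of x^2 - 242y^2 = 1 is (p_{k-1}, q_{k-1}) = (p_9, q_9); compute convergents through index 9.
Convergents (p_i = a_i*p_{i-1} + p_{i-2}, q_i = a_i*q_{i-1} + q_{i-2} with p_{-2}=0, p_{-1}=1, q_{-2}=1, q_{-1}=0):
  i=0: a_0=15, p_0 = 15*1 + 0 = 15, q_0 = 15*0 + 1 = 1.
  i=1: a_1=1, p_1 = 1*15 + 1 = 16, q_1 = 1*1 + 0 = 1.
  i=2: a_2=1, p_2 = 1*16 + 15 = 31, q_2 = 1*1 + 1 = 2.
  i=3: a_3=3, p_3 = 3*31 + 16 = 109, q_3 = 3*2 + 1 = 7.
  i=4: a_4=1, p_4 = 1*109 + 31 = 140, q_4 = 1*7 + 2 = 9.
  i=5: a_5=14, p_5 = 14*140 + 109 = 2069, q_5 = 14*9 + 7 = 133.
  i=6: a_6=1, p_6 = 1*2069 + 140 = 2209, q_6 = 1*133 + 9 = 142.
  i=7: a_7=3, p_7 = 3*2209 + 2069 = 8696, q_7 = 3*142 + 133 = 559.
  i=8: a_8=1, p_8 = 1*8696 + 2209 = 10905, q_8 = 1*559 + 142 = 701.
  i=9: a_9=1, p_9 = 1*10905 + 8696 = 19601, q_9 = 1*701 + 559 = 1260.
Check: 19601^2 - 242*1260^2 = 384199201 - 384199200 = 1, so (x, y) = (19601, 1260) solves the equation, and by the theorem it is the least positive solution.

(x, y) = (19601, 1260)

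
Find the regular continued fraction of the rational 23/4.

[5; 1, 3]

Run the Euclidean algorithm on 23 and 4; the successive quotients are the partial quotients a_0, a_1, ... (each step inverts the fractional part left over by the previous one):
  23 = 5*4 + 3, so a_0 = 5.
  4 = 1*3 + 1, so a_1 = 1.
  3 = 3*1 + 0, so a_2 = 3.
The remainder reaches 0 after 3 divisions, so the expansion has 3 partial quotients, read off in order.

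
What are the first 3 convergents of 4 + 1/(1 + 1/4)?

4/1, 5/1, 24/5

Using the convergent recurrence p_i = a_i*p_{i-1} + p_{i-2}, q_i = a_i*q_{i-1} + q_{i-2} with p_{-2}=0, p_{-1}=1, q_{-2}=1, q_{-1}=0:
  i=0: a_0=4, p_0 = 4*1 + 0 = 4, q_0 = 4*0 + 1 = 1.
  i=1: a_1=1, p_1 = 1*4 + 1 = 5, q_1 = 1*1 + 0 = 1.
  i=2: a_2=4, p_2 = 4*5 + 4 = 24, q_2 = 4*1 + 1 = 5.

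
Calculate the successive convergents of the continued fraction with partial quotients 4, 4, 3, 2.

Using the convergent recurrence p_i = a_i*p_{i-1} + p_{i-2}, q_i = a_i*q_{i-1} + q_{i-2} with p_{-2}=0, p_{-1}=1, q_{-2}=1, q_{-1}=0:
  i=0: a_0=4, p_0 = 4*1 + 0 = 4, q_0 = 4*0 + 1 = 1.
  i=1: a_1=4, p_1 = 4*4 + 1 = 17, q_1 = 4*1 + 0 = 4.
  i=2: a_2=3, p_2 = 3*17 + 4 = 55, q_2 = 3*4 + 1 = 13.
  i=3: a_3=2, p_3 = 2*55 + 17 = 127, q_3 = 2*13 + 4 = 30.

4/1, 17/4, 55/13, 127/30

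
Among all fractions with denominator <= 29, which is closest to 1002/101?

Expand x = 1002/101 as a continued fraction with the Euclidean algorithm:
  1002 = 9*101 + 93, so a_0 = 9.
  101 = 1*93 + 8, so a_1 = 1.
  93 = 11*8 + 5, so a_2 = 11.
  8 = 1*5 + 3, so a_3 = 1.
  5 = 1*3 + 2, so a_4 = 1.
  3 = 1*2 + 1, so a_5 = 1.
  2 = 2*1 + 0, so a_6 = 2.
so x = [9; 1, 11, 1, 1, 1, 2].
Convergents (p_i = a_i*p_{i-1} + p_{i-2}, q_i = a_i*q_{i-1} + q_{i-2} with p_{-2}=0, p_{-1}=1, q_{-2}=1, q_{-1}=0), until the denominator exceeds 29:
  i=0: a_0=9, p_0 = 9*1 + 0 = 9, q_0 = 9*0 + 1 = 1.
  i=1: a_1=1, p_1 = 1*9 + 1 = 10, q_1 = 1*1 + 0 = 1.
  i=2: a_2=11, p_2 = 11*10 + 9 = 119, q_2 = 11*1 + 1 = 12.
  i=3: a_3=1, p_3 = 1*119 + 10 = 129, q_3 = 1*12 + 1 = 13.
  i=4: a_4=1, p_4 = 1*129 + 119 = 248, q_4 = 1*13 + 12 = 25.
  i=5: a_5=1, p_5 = 1*248 + 129 = 377, q_5 = 1*25 + 13 = 38.
q_5 = 38 > 29, so the last convergent with denominator <= 29 is p_4/q_4 = 248/25.
The closest fraction with denominator <= 29 is either p_4/q_4 or the intermediate fraction (k*p_4 + p_3)/(k*q_4 + q_3) with the largest k >= 1 whose denominator stays <= 29; these approach x as k grows, and every other convergent or intermediate fraction in range is farther away.
Largest k: floor((29 - q_3)/q_4) = floor((29 - 13)/25) = 0.
Since k = 0, no intermediate fraction beyond p_4/q_4 has denominator <= 29, so the convergent 248/25 is the closest (its error is |1002*25 - 248*101|/(101*25) = 2/2525).

248/25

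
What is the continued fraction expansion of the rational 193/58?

Run the Euclidean algorithm on 193 and 58; the successive quotients are the partial quotients a_0, a_1, ... (each step inverts the fractional part left over by the previous one):
  193 = 3*58 + 19, so a_0 = 3.
  58 = 3*19 + 1, so a_1 = 3.
  19 = 19*1 + 0, so a_2 = 19.
The remainder reaches 0 after 3 divisions, so the expansion has 3 partial quotients, read off in order.

[3; 3, 19]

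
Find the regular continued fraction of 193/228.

Run the Euclidean algorithm on 193 and 228; the successive quotients are the partial quotients a_0, a_1, ... (each step inverts the fractional part left over by the previous one):
  193 = 0*228 + 193, so a_0 = 0.
  228 = 1*193 + 35, so a_1 = 1.
  193 = 5*35 + 18, so a_2 = 5.
  35 = 1*18 + 17, so a_3 = 1.
  18 = 1*17 + 1, so a_4 = 1.
  17 = 17*1 + 0, so a_5 = 17.
The remainder reaches 0 after 6 divisions, so the expansion has 6 partial quotients, read off in order.

[0; 1, 5, 1, 1, 17]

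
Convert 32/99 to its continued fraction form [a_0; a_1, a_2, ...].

[0; 3, 10, 1, 2]

Run the Euclidean algorithm on 32 and 99; the successive quotients are the partial quotients a_0, a_1, ... (each step inverts the fractional part left over by the previous one):
  32 = 0*99 + 32, so a_0 = 0.
  99 = 3*32 + 3, so a_1 = 3.
  32 = 10*3 + 2, so a_2 = 10.
  3 = 1*2 + 1, so a_3 = 1.
  2 = 2*1 + 0, so a_4 = 2.
The remainder reaches 0 after 5 divisions, so the expansion has 5 partial quotients, read off in order.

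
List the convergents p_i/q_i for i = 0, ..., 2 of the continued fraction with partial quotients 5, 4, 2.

5/1, 21/4, 47/9

Using the convergent recurrence p_i = a_i*p_{i-1} + p_{i-2}, q_i = a_i*q_{i-1} + q_{i-2} with p_{-2}=0, p_{-1}=1, q_{-2}=1, q_{-1}=0:
  i=0: a_0=5, p_0 = 5*1 + 0 = 5, q_0 = 5*0 + 1 = 1.
  i=1: a_1=4, p_1 = 4*5 + 1 = 21, q_1 = 4*1 + 0 = 4.
  i=2: a_2=2, p_2 = 2*21 + 5 = 47, q_2 = 2*4 + 1 = 9.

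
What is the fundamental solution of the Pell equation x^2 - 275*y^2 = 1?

(x, y) = (199, 12)

First expand sqrt(275) as a continued fraction. With x_i = (sqrt(275) + m_i)/d_i and (m_0, d_0) = (0, 1): a_0 = floor(sqrt(275)) = 16, since 16^2 = 256 <= 275 < 289 = 17^2.
Iterate m_{i+1} = d_i*a_i - m_i, d_{i+1} = (275 - m_{i+1}^2)/d_i, a_{i+1} = floor((a_0 + m_{i+1})/d_{i+1}):
  m_1 = 1*16 - 0 = 16, d_1 = (275 - 16^2)/1 = 19/1 = 19, a_1 = floor((16 + 16)/19) = 1.
  m_2 = 19*1 - 16 = 3, d_2 = (275 - 3^2)/19 = 266/19 = 14, a_2 = floor((16 + 3)/14) = 1.
  m_3 = 14*1 - 3 = 11, d_3 = (275 - 11^2)/14 = 154/14 = 11, a_3 = floor((16 + 11)/11) = 2.
  m_4 = 11*2 - 11 = 11, d_4 = (275 - 11^2)/11 = 154/11 = 14, a_4 = floor((16 + 11)/14) = 1.
  m_5 = 14*1 - 11 = 3, d_5 = (275 - 3^2)/14 = 266/14 = 19, a_5 = floor((16 + 3)/19) = 1.
  m_6 = 19*1 - 3 = 16, d_6 = (275 - 16^2)/19 = 19/19 = 1, a_6 = floor((16 + 16)/1) = 32.
  m_7 = 1*32 - 16 = 16, d_7 = (275 - 16^2)/1 = 19/1 = 19: (m_7, d_7) = (m_1, d_1) = (16, 19), so from here the quotients repeat a_1, ..., a_6; the period length is 6.
So sqrt(275) = [16; (1, 1, 2, 1, 1, 32)] with period length k = 6.
k is even, so the fundamental solution of x^2 - 275y^2 = 1 is (p_{k-1}, q_{k-1}) = (p_5, q_5); compute convergents through index 5.
Convergents (p_i = a_i*p_{i-1} + p_{i-2}, q_i = a_i*q_{i-1} + q_{i-2} with p_{-2}=0, p_{-1}=1, q_{-2}=1, q_{-1}=0):
  i=0: a_0=16, p_0 = 16*1 + 0 = 16, q_0 = 16*0 + 1 = 1.
  i=1: a_1=1, p_1 = 1*16 + 1 = 17, q_1 = 1*1 + 0 = 1.
  i=2: a_2=1, p_2 = 1*17 + 16 = 33, q_2 = 1*1 + 1 = 2.
  i=3: a_3=2, p_3 = 2*33 + 17 = 83, q_3 = 2*2 + 1 = 5.
  i=4: a_4=1, p_4 = 1*83 + 33 = 116, q_4 = 1*5 + 2 = 7.
  i=5: a_5=1, p_5 = 1*116 + 83 = 199, q_5 = 1*7 + 5 = 12.
Check: 199^2 - 275*12^2 = 39601 - 39600 = 1, so (x, y) = (199, 12) solves the equation, and by the theorem it is the least positive solution.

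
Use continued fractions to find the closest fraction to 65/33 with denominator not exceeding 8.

2/1

Expand x = 65/33 as a continued fraction with the Euclidean algorithm:
  65 = 1*33 + 32, so a_0 = 1.
  33 = 1*32 + 1, so a_1 = 1.
  32 = 32*1 + 0, so a_2 = 32.
so x = [1; 1, 32].
Convergents (p_i = a_i*p_{i-1} + p_{i-2}, q_i = a_i*q_{i-1} + q_{i-2} with p_{-2}=0, p_{-1}=1, q_{-2}=1, q_{-1}=0), until the denominator exceeds 8:
  i=0: a_0=1, p_0 = 1*1 + 0 = 1, q_0 = 1*0 + 1 = 1.
  i=1: a_1=1, p_1 = 1*1 + 1 = 2, q_1 = 1*1 + 0 = 1.
  i=2: a_2=32, p_2 = 32*2 + 1 = 65, q_2 = 32*1 + 1 = 33.
q_2 = 33 > 8, so the last convergent with denominator <= 8 is p_1/q_1 = 2/1.
The closest fraction with denominator <= 8 is either p_1/q_1 or the intermediate fraction (k*p_1 + p_0)/(k*q_1 + q_0) with the largest k >= 1 whose denominator stays <= 8; these approach x as k grows, and every other convergent or intermediate fraction in range is farther away.
Largest k: floor((8 - q_0)/q_1) = floor((8 - 1)/1) = 7.
That gives (7*2 + 1)/(7*1 + 1) = 15/8.
Compare the errors: |x - 2/1| = |65*1 - 2*33|/(33*1) = 1/33, and |x - 15/8| = |65*8 - 15*33|/(33*8) = 25/264.
Cross-multiplying, 1*264 = 264 < 825 = 25*33, so 1/33 is smaller: the convergent 2/1 is closer to x than 15/8.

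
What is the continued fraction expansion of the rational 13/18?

[0; 1, 2, 1, 1, 2]

Run the Euclidean algorithm on 13 and 18; the successive quotients are the partial quotients a_0, a_1, ... (each step inverts the fractional part left over by the previous one):
  13 = 0*18 + 13, so a_0 = 0.
  18 = 1*13 + 5, so a_1 = 1.
  13 = 2*5 + 3, so a_2 = 2.
  5 = 1*3 + 2, so a_3 = 1.
  3 = 1*2 + 1, so a_4 = 1.
  2 = 2*1 + 0, so a_5 = 2.
The remainder reaches 0 after 6 divisions, so the expansion has 6 partial quotients, read off in order.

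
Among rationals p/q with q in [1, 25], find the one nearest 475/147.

42/13

Expand x = 475/147 as a continued fraction with the Euclidean algorithm:
  475 = 3*147 + 34, so a_0 = 3.
  147 = 4*34 + 11, so a_1 = 4.
  34 = 3*11 + 1, so a_2 = 3.
  11 = 11*1 + 0, so a_3 = 11.
so x = [3; 4, 3, 11].
Convergents (p_i = a_i*p_{i-1} + p_{i-2}, q_i = a_i*q_{i-1} + q_{i-2} with p_{-2}=0, p_{-1}=1, q_{-2}=1, q_{-1}=0), until the denominator exceeds 25:
  i=0: a_0=3, p_0 = 3*1 + 0 = 3, q_0 = 3*0 + 1 = 1.
  i=1: a_1=4, p_1 = 4*3 + 1 = 13, q_1 = 4*1 + 0 = 4.
  i=2: a_2=3, p_2 = 3*13 + 3 = 42, q_2 = 3*4 + 1 = 13.
  i=3: a_3=11, p_3 = 11*42 + 13 = 475, q_3 = 11*13 + 4 = 147.
q_3 = 147 > 25, so the last convergent with denominator <= 25 is p_2/q_2 = 42/13.
The closest fraction with denominator <= 25 is either p_2/q_2 or the intermediate fraction (k*p_2 + p_1)/(k*q_2 + q_1) with the largest k >= 1 whose denominator stays <= 25; these approach x as k grows, and every other convergent or intermediate fraction in range is farther away.
Largest k: floor((25 - q_1)/q_2) = floor((25 - 4)/13) = 1.
That gives (1*42 + 13)/(1*13 + 4) = 55/17.
Compare the errors: |x - 42/13| = |475*13 - 42*147|/(147*13) = 1/1911, and |x - 55/17| = |475*17 - 55*147|/(147*17) = 10/2499.
Cross-multiplying, 1*2499 = 2499 < 19110 = 10*1911, so 1/1911 is smaller: the convergent 42/13 is closer to x than 55/17.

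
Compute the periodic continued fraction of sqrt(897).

[29; (1, 18, 1, 58)]

Write x_i = (sqrt(897) + m_i)/d_i with (m_0, d_0) = (0, 1). a_0 = floor(sqrt(897)) = 29, since 29^2 = 841 <= 897 < 900 = 30^2.
Iterate m_{i+1} = d_i*a_i - m_i, d_{i+1} = (897 - m_{i+1}^2)/d_i, a_{i+1} = floor((a_0 + m_{i+1})/d_{i+1}):
  m_1 = 1*29 - 0 = 29, d_1 = (897 - 29^2)/1 = 56/1 = 56, a_1 = floor((29 + 29)/56) = 1.
  m_2 = 56*1 - 29 = 27, d_2 = (897 - 27^2)/56 = 168/56 = 3, a_2 = floor((29 + 27)/3) = 18.
  m_3 = 3*18 - 27 = 27, d_3 = (897 - 27^2)/3 = 168/3 = 56, a_3 = floor((29 + 27)/56) = 1.
  m_4 = 56*1 - 27 = 29, d_4 = (897 - 29^2)/56 = 56/56 = 1, a_4 = floor((29 + 29)/1) = 58.
  m_5 = 1*58 - 29 = 29, d_5 = (897 - 29^2)/1 = 56/1 = 56: (m_5, d_5) = (m_1, d_1) = (29, 56), so from here the quotients repeat a_1, ..., a_4; the period length is 4.
Hence the expansion of sqrt(897) is a_0 = 29 followed by the repeating block 1, 18, 1, 58 (period 4).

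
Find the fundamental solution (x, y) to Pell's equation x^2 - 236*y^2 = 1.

(x, y) = (561799, 36570)

First expand sqrt(236) as a continued fraction. With x_i = (sqrt(236) + m_i)/d_i and (m_0, d_0) = (0, 1): a_0 = floor(sqrt(236)) = 15, since 15^2 = 225 <= 236 < 256 = 16^2.
Iterate m_{i+1} = d_i*a_i - m_i, d_{i+1} = (236 - m_{i+1}^2)/d_i, a_{i+1} = floor((a_0 + m_{i+1})/d_{i+1}):
  m_1 = 1*15 - 0 = 15, d_1 = (236 - 15^2)/1 = 11/1 = 11, a_1 = floor((15 + 15)/11) = 2.
  m_2 = 11*2 - 15 = 7, d_2 = (236 - 7^2)/11 = 187/11 = 17, a_2 = floor((15 + 7)/17) = 1.
  m_3 = 17*1 - 7 = 10, d_3 = (236 - 10^2)/17 = 136/17 = 8, a_3 = floor((15 + 10)/8) = 3.
  m_4 = 8*3 - 10 = 14, d_4 = (236 - 14^2)/8 = 40/8 = 5, a_4 = floor((15 + 14)/5) = 5.
  m_5 = 5*5 - 14 = 11, d_5 = (236 - 11^2)/5 = 115/5 = 23, a_5 = floor((15 + 11)/23) = 1.
  m_6 = 23*1 - 11 = 12, d_6 = (236 - 12^2)/23 = 92/23 = 4, a_6 = floor((15 + 12)/4) = 6.
  m_7 = 4*6 - 12 = 12, d_7 = (236 - 12^2)/4 = 92/4 = 23, a_7 = floor((15 + 12)/23) = 1.
  m_8 = 23*1 - 12 = 11, d_8 = (236 - 11^2)/23 = 115/23 = 5, a_8 = floor((15 + 11)/5) = 5.
  m_9 = 5*5 - 11 = 14, d_9 = (236 - 14^2)/5 = 40/5 = 8, a_9 = floor((15 + 14)/8) = 3.
  m_10 = 8*3 - 14 = 10, d_10 = (236 - 10^2)/8 = 136/8 = 17, a_10 = floor((15 + 10)/17) = 1.
  m_11 = 17*1 - 10 = 7, d_11 = (236 - 7^2)/17 = 187/17 = 11, a_11 = floor((15 + 7)/11) = 2.
  m_12 = 11*2 - 7 = 15, d_12 = (236 - 15^2)/11 = 11/11 = 1, a_12 = floor((15 + 15)/1) = 30.
  m_13 = 1*30 - 15 = 15, d_13 = (236 - 15^2)/1 = 11/1 = 11: (m_13, d_13) = (m_1, d_1) = (15, 11), so from here the quotients repeat a_1, ..., a_12; the period length is 12.
So sqrt(236) = [15; (2, 1, 3, 5, 1, 6, 1, 5, 3, 1, 2, 30)] with period length k = 12.
k is even, so the fundamental solution of x^2 - 236y^2 = 1 is (p_{k-1}, q_{k-1}) = (p_11, q_11); compute convergents through index 11.
Convergents (p_i = a_i*p_{i-1} + p_{i-2}, q_i = a_i*q_{i-1} + q_{i-2} with p_{-2}=0, p_{-1}=1, q_{-2}=1, q_{-1}=0):
  i=0: a_0=15, p_0 = 15*1 + 0 = 15, q_0 = 15*0 + 1 = 1.
  i=1: a_1=2, p_1 = 2*15 + 1 = 31, q_1 = 2*1 + 0 = 2.
  i=2: a_2=1, p_2 = 1*31 + 15 = 46, q_2 = 1*2 + 1 = 3.
  i=3: a_3=3, p_3 = 3*46 + 31 = 169, q_3 = 3*3 + 2 = 11.
  i=4: a_4=5, p_4 = 5*169 + 46 = 891, q_4 = 5*11 + 3 = 58.
  i=5: a_5=1, p_5 = 1*891 + 169 = 1060, q_5 = 1*58 + 11 = 69.
  i=6: a_6=6, p_6 = 6*1060 + 891 = 7251, q_6 = 6*69 + 58 = 472.
  i=7: a_7=1, p_7 = 1*7251 + 1060 = 8311, q_7 = 1*472 + 69 = 541.
  i=8: a_8=5, p_8 = 5*8311 + 7251 = 48806, q_8 = 5*541 + 472 = 3177.
  i=9: a_9=3, p_9 = 3*48806 + 8311 = 154729, q_9 = 3*3177 + 541 = 10072.
  i=10: a_10=1, p_10 = 1*154729 + 48806 = 203535, q_10 = 1*10072 + 3177 = 13249.
  i=11: a_11=2, p_11 = 2*203535 + 154729 = 561799, q_11 = 2*13249 + 10072 = 36570.
Check: 561799^2 - 236*36570^2 = 315618116401 - 315618116400 = 1, so (x, y) = (561799, 36570) solves the equation, and by the theorem it is the least positive solution.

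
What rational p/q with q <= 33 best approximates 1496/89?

353/21

Expand x = 1496/89 as a continued fraction with the Euclidean algorithm:
  1496 = 16*89 + 72, so a_0 = 16.
  89 = 1*72 + 17, so a_1 = 1.
  72 = 4*17 + 4, so a_2 = 4.
  17 = 4*4 + 1, so a_3 = 4.
  4 = 4*1 + 0, so a_4 = 4.
so x = [16; 1, 4, 4, 4].
Convergents (p_i = a_i*p_{i-1} + p_{i-2}, q_i = a_i*q_{i-1} + q_{i-2} with p_{-2}=0, p_{-1}=1, q_{-2}=1, q_{-1}=0), until the denominator exceeds 33:
  i=0: a_0=16, p_0 = 16*1 + 0 = 16, q_0 = 16*0 + 1 = 1.
  i=1: a_1=1, p_1 = 1*16 + 1 = 17, q_1 = 1*1 + 0 = 1.
  i=2: a_2=4, p_2 = 4*17 + 16 = 84, q_2 = 4*1 + 1 = 5.
  i=3: a_3=4, p_3 = 4*84 + 17 = 353, q_3 = 4*5 + 1 = 21.
  i=4: a_4=4, p_4 = 4*353 + 84 = 1496, q_4 = 4*21 + 5 = 89.
q_4 = 89 > 33, so the last convergent with denominator <= 33 is p_3/q_3 = 353/21.
The closest fraction with denominator <= 33 is either p_3/q_3 or the intermediate fraction (k*p_3 + p_2)/(k*q_3 + q_2) with the largest k >= 1 whose denominator stays <= 33; these approach x as k grows, and every other convergent or intermediate fraction in range is farther away.
Largest k: floor((33 - q_2)/q_3) = floor((33 - 5)/21) = 1.
That gives (1*353 + 84)/(1*21 + 5) = 437/26.
Compare the errors: |x - 353/21| = |1496*21 - 353*89|/(89*21) = 1/1869, and |x - 437/26| = |1496*26 - 437*89|/(89*26) = 3/2314.
Cross-multiplying, 1*2314 = 2314 < 5607 = 3*1869, so 1/1869 is smaller: the convergent 353/21 is closer to x than 437/26.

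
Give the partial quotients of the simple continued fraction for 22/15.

Run the Euclidean algorithm on 22 and 15; the successive quotients are the partial quotients a_0, a_1, ... (each step inverts the fractional part left over by the previous one):
  22 = 1*15 + 7, so a_0 = 1.
  15 = 2*7 + 1, so a_1 = 2.
  7 = 7*1 + 0, so a_2 = 7.
The remainder reaches 0 after 3 divisions, so the expansion has 3 partial quotients, read off in order.

[1; 2, 7]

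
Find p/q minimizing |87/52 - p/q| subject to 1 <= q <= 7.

Expand x = 87/52 as a continued fraction with the Euclidean algorithm:
  87 = 1*52 + 35, so a_0 = 1.
  52 = 1*35 + 17, so a_1 = 1.
  35 = 2*17 + 1, so a_2 = 2.
  17 = 17*1 + 0, so a_3 = 17.
so x = [1; 1, 2, 17].
Convergents (p_i = a_i*p_{i-1} + p_{i-2}, q_i = a_i*q_{i-1} + q_{i-2} with p_{-2}=0, p_{-1}=1, q_{-2}=1, q_{-1}=0), until the denominator exceeds 7:
  i=0: a_0=1, p_0 = 1*1 + 0 = 1, q_0 = 1*0 + 1 = 1.
  i=1: a_1=1, p_1 = 1*1 + 1 = 2, q_1 = 1*1 + 0 = 1.
  i=2: a_2=2, p_2 = 2*2 + 1 = 5, q_2 = 2*1 + 1 = 3.
  i=3: a_3=17, p_3 = 17*5 + 2 = 87, q_3 = 17*3 + 1 = 52.
q_3 = 52 > 7, so the last convergent with denominator <= 7 is p_2/q_2 = 5/3.
The closest fraction with denominator <= 7 is either p_2/q_2 or the intermediate fraction (k*p_2 + p_1)/(k*q_2 + q_1) with the largest k >= 1 whose denominator stays <= 7; these approach x as k grows, and every other convergent or intermediate fraction in range is farther away.
Largest k: floor((7 - q_1)/q_2) = floor((7 - 1)/3) = 2.
That gives (2*5 + 2)/(2*3 + 1) = 12/7.
Compare the errors: |x - 5/3| = |87*3 - 5*52|/(52*3) = 1/156, and |x - 12/7| = |87*7 - 12*52|/(52*7) = 15/364.
Cross-multiplying, 1*364 = 364 < 2340 = 15*156, so 1/156 is smaller: the convergent 5/3 is closer to x than 12/7.

5/3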